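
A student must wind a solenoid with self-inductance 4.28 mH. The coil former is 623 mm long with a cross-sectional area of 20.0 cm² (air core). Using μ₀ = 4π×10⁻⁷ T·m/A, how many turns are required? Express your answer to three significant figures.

N ≈ 1030 turns

A = 20.0 cm² = 2.000×10^-3 m².
From L = μ₀N²A/ℓ, N = √(Lℓ / (μ₀A)).
N = √[(4.280×10^-3)(0.623) / ((4π×10⁻⁷)×2.000×10^-3)] = √(1.061×10^6) ≈ 1030.0.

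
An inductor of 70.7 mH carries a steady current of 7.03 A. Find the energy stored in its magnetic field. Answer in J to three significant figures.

U ≈ 1.75 J

Stored magnetic energy: U = ½LI².
U = ½(7.070×10^-2 H)(7.03 A)² = 1.747 J.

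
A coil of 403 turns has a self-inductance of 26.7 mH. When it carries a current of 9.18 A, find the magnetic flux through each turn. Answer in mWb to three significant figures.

From L = NΦ_B/I, the flux per turn is Φ_B = LI/N.
Φ_B = (2.670×10^-2 H)(9.18 A)/403 = 6.082×10^-4 Wb.

Φ_B ≈ 0.608 mWb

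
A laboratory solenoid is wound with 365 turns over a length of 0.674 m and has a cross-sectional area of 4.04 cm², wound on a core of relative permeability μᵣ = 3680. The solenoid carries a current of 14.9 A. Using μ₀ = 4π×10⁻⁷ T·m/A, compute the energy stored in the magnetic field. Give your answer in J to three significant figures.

U ≈ 41.0 J

A = 4.04 cm² = 4.040×10^-4 m².
L = μ₀μᵣN²A/ℓ = (4π×10⁻⁷)(3680)(365)²(4.040×10^-4)/(0.674) = 0.3693 H.
U = ½LI² = ½(0.3693)(14.9)² = 40.99 J.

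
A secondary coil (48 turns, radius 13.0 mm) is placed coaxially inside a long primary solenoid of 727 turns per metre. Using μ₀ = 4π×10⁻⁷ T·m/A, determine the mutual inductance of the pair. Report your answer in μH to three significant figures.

M ≈ 23.3 μH

The outer solenoid produces a uniform field B₁ = μ₀n₁I₁ across the inner coil,
so the flux linkage is N₂Φ = N₂B₁A₂ = μ₀n₁N₂A₂·I₁, giving M = μ₀n₁N₂A₂.
A₂ = πr² = π(1.300×10^-2 m)² = 5.309×10^-4 m².
M = (4π×10⁻⁷)(727)(48)(5.309×10^-4) = 2.328×10^-5 H.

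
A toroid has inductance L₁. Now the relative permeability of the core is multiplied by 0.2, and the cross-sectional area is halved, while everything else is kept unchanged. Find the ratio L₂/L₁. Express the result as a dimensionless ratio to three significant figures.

For a toroid, L ∝ μᵣN²A/R.
L₂/L₁ = (0.2) × (0.5) = 0.100.

L₂/L₁ = 0.100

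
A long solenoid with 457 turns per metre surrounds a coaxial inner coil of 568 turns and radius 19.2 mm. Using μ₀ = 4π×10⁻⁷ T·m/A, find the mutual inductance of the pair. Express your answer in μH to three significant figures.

M ≈ 378 μH

The outer solenoid produces a uniform field B₁ = μ₀n₁I₁ across the inner coil,
so the flux linkage is N₂Φ = N₂B₁A₂ = μ₀n₁N₂A₂·I₁, giving M = μ₀n₁N₂A₂.
A₂ = πr² = π(1.920×10^-2 m)² = 1.158×10^-3 m².
M = (4π×10⁻⁷)(457)(568)(1.158×10^-3) = 3.778×10^-4 H.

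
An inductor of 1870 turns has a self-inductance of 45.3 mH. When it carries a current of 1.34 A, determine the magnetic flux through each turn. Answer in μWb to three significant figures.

Φ_B ≈ 32.5 μWb

From L = NΦ_B/I, the flux per turn is Φ_B = LI/N.
Φ_B = (4.530×10^-2 H)(1.34 A)/1870 = 3.246×10^-5 Wb.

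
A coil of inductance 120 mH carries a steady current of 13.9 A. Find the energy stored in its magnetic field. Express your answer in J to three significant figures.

U ≈ 11.6 J

Stored magnetic energy: U = ½LI².
U = ½(0.12 H)(13.9 A)² = 11.59 J.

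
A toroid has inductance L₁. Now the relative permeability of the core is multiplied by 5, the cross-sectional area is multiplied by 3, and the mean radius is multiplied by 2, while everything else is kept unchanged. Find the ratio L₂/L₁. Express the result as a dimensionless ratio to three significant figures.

L₂/L₁ = 7.50

For a toroid, L ∝ μᵣN²A/R.
L₂/L₁ = (5) × (3) × (2)^-1 = 7.50.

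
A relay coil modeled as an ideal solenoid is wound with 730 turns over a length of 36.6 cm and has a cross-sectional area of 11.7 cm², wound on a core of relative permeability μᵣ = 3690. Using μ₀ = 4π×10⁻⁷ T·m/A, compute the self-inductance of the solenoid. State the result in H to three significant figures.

A = 11.7 cm² = 1.170×10^-3 m².
For a long solenoid, L = μ₀μᵣN²A/ℓ.
L = (4π×10⁻⁷)(3690)(730)²(1.170×10^-3)/(0.366 m) = 7.899 H.

L ≈ 7.90 H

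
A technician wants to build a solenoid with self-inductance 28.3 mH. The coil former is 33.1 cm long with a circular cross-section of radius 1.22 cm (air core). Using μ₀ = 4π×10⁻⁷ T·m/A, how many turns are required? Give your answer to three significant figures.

A = πr² = π(1.220×10^-2 m)² = 4.676×10^-4 m².
From L = μ₀N²A/ℓ, N = √(Lℓ / (μ₀A)).
N = √[(2.830×10^-2)(0.331) / ((4π×10⁻⁷)×4.676×10^-4)] = √(1.594×10^7) ≈ 3992.7.

N ≈ 3990 turns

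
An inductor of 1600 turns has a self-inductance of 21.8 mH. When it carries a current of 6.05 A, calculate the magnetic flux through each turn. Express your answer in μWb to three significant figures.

Φ_B ≈ 82.4 μWb

From L = NΦ_B/I, the flux per turn is Φ_B = LI/N.
Φ_B = (2.180×10^-2 H)(6.05 A)/1600 = 8.243×10^-5 Wb.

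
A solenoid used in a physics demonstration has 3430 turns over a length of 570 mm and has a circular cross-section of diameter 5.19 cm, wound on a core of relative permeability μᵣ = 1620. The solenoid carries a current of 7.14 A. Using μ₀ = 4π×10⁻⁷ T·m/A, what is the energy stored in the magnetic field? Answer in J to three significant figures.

U ≈ 2270 J

A = π(d/2)² = π(2.595×10^-2 m)² = 2.116×10^-3 m².
L = μ₀μᵣN²A/ℓ = (4π×10⁻⁷)(1620)(3430)²(2.116×10^-3)/(0.57) = 88.89 H.
U = ½LI² = ½(88.89)(7.14)² = 2.266×10^3 J.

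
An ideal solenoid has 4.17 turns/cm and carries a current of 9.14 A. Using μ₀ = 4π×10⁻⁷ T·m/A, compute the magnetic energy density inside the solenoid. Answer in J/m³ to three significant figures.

B = μ₀nI = (4π×10⁻⁷)(417)(9.14) = 4.790×10^-3 T.
u = B²/(2μ₀) = (4.790×10^-3)²/(2×4π×10⁻⁷) = 9.127 J/m³.

u ≈ 9.13 J/m³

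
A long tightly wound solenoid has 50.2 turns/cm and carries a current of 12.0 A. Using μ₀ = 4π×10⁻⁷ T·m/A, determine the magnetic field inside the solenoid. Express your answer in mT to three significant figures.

Inside a long solenoid, B = μ₀nI.
B = (4π×10⁻⁷)(5.020×10^3 m⁻¹)(12.0 A) = 7.570×10^-2 T.

B ≈ 75.7 mT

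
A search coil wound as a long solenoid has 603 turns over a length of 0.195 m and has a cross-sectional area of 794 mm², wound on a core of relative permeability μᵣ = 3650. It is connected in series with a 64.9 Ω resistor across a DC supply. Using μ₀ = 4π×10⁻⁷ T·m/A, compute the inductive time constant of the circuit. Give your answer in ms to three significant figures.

τ ≈ 105 ms

A = 794 mm² = 7.940×10^-4 m².
L = μ₀μᵣN²A/ℓ = (4π×10⁻⁷)(3650)(603)²(7.940×10^-4)/(0.195) = 6.791 H.
τ = L/R = (6.791)/(64.9) = 0.1046 s.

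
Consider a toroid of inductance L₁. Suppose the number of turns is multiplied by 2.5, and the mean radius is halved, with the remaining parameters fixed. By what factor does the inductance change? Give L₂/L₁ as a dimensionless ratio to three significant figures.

L₂/L₁ = 12.5

For a toroid, L ∝ μᵣN²A/R.
L₂/L₁ = (2.5)^2 × (0.5)^-1 = 12.5.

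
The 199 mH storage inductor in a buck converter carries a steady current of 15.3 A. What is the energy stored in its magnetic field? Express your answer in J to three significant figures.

U ≈ 23.3 J

Stored magnetic energy: U = ½LI².
U = ½(0.199 H)(15.3 A)² = 23.29 J.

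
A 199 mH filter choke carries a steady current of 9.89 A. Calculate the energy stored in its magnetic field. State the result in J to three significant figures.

Stored magnetic energy: U = ½LI².
U = ½(0.199 H)(9.89 A)² = 9.732 J.

U ≈ 9.73 J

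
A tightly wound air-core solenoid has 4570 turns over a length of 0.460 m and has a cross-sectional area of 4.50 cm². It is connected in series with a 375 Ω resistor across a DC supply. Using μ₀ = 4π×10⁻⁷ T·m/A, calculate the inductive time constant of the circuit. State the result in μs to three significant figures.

A = 4.50 cm² = 4.500×10^-4 m².
L = μ₀N²A/ℓ = (4π×10⁻⁷)(4570)²(4.500×10^-4)/(0.46) = 2.567×10^-2 H.
τ = L/R = (2.567×10^-2)/(375) = 6.846×10^-5 s.

τ ≈ 68.5 μs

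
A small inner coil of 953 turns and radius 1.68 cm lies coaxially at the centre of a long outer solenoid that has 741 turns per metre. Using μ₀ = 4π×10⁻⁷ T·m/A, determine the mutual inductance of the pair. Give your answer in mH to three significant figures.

M ≈ 0.787 mH

The outer solenoid produces a uniform field B₁ = μ₀n₁I₁ across the inner coil,
so the flux linkage is N₂Φ = N₂B₁A₂ = μ₀n₁N₂A₂·I₁, giving M = μ₀n₁N₂A₂.
A₂ = πr² = π(1.680×10^-2 m)² = 8.867×10^-4 m².
M = (4π×10⁻⁷)(741)(953)(8.867×10^-4) = 7.868×10^-4 H.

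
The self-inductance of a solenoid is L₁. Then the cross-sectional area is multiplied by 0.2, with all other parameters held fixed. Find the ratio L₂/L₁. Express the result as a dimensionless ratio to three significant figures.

L₂/L₁ = 0.200

For a solenoid, L ∝ μᵣN²A/ℓ.
L₂/L₁ = (0.2) = 0.200.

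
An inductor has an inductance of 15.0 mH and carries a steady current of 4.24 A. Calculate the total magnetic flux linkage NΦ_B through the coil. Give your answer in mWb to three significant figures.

From L = NΦ_B/I, the flux linkage is NΦ_B = LI.
NΦ_B = (1.500×10^-2 H)(4.24 A) = 6.360×10^-2 Wb.

NΦ_B ≈ 63.6 mWb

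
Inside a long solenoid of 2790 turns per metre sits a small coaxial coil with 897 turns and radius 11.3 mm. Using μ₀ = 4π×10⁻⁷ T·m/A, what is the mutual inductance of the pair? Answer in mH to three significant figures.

The outer solenoid produces a uniform field B₁ = μ₀n₁I₁ across the inner coil,
so the flux linkage is N₂Φ = N₂B₁A₂ = μ₀n₁N₂A₂·I₁, giving M = μ₀n₁N₂A₂.
A₂ = πr² = π(1.130×10^-2 m)² = 4.011×10^-4 m².
M = (4π×10⁻⁷)(2790)(897)(4.011×10^-4) = 1.262×10^-3 H.

M ≈ 1.26 mH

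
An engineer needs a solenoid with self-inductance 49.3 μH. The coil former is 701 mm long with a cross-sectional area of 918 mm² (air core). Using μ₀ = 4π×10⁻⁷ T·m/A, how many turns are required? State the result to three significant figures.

N ≈ 173 turns

A = 918 mm² = 9.180×10^-4 m².
From L = μ₀N²A/ℓ, N = √(Lℓ / (μ₀A)).
N = √[(4.930×10^-5)(0.701) / ((4π×10⁻⁷)×9.180×10^-4)] = √(2.996×10^4) ≈ 173.1.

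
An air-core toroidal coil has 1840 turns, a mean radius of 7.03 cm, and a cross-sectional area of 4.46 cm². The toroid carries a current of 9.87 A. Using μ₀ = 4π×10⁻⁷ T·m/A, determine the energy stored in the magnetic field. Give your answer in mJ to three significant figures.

L = μ₀N²A/(2πR) = (4π×10⁻⁷)(1840)²(4.460×10^-4)/(2π×7.030×10^-2) = 4.296×10^-3 H.
U = ½LI² = ½(4.296×10^-3)(9.87)² = 0.2092 J.

U ≈ 209 mJ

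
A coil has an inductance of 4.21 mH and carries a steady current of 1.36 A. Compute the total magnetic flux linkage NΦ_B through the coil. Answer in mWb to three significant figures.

NΦ_B ≈ 5.73 mWb

From L = NΦ_B/I, the flux linkage is NΦ_B = LI.
NΦ_B = (4.210×10^-3 H)(1.36 A) = 5.726×10^-3 Wb.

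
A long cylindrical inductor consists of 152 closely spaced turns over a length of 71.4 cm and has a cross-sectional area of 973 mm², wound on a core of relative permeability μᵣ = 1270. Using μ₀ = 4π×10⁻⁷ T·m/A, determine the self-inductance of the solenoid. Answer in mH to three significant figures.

L ≈ 50.2 mH

A = 973 mm² = 9.730×10^-4 m².
For a long solenoid, L = μ₀μᵣN²A/ℓ.
L = (4π×10⁻⁷)(1270)(152)²(9.730×10^-4)/(0.714 m) = 5.0248×10^-2 H.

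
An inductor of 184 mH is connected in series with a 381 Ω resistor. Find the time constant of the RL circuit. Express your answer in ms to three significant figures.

τ ≈ 0.483 ms

τ = L/R = (0.184 H)/(381 Ω) = 4.829×10^-4 s.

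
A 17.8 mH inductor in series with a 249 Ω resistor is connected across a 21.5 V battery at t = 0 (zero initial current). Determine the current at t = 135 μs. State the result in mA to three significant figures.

I ≈ 73.3 mA

τ = L/R = 1.780×10^-2/249 = 7.149×10^-5 s; final current I_∞ = ε/R = 21.5/249 = 8.6345×10^-2 A.
I(t) = I_∞(1 − e^(−t/τ)) with t/τ = 1.888.
I = (8.6345×10^-2)(1 − e^(−1.888)) = 7.328×10^-2 A.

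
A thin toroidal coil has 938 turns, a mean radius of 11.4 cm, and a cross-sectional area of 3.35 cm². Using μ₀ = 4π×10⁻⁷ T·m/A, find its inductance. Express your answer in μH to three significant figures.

For a thin toroid, L = μ₀N²A/(2πR).
L = (4π×10⁻⁷)(938)²(3.350×10^-4) / (2π×0.114 m) = 5.171×10^-4 H.

L ≈ 517 μH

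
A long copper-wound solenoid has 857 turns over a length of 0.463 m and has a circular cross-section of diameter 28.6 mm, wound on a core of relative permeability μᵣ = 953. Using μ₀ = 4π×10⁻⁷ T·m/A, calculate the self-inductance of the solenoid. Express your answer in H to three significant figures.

A = π(d/2)² = π(1.430×10^-2 m)² = 6.424×10^-4 m².
For a long solenoid, L = μ₀μᵣN²A/ℓ.
L = (4π×10⁻⁷)(953)(857)²(6.424×10^-4)/(0.463 m) = 1.22 H.

L ≈ 1.22 H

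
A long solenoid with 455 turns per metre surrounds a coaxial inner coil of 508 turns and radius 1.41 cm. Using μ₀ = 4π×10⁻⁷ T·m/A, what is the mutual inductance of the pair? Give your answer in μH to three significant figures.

The outer solenoid produces a uniform field B₁ = μ₀n₁I₁ across the inner coil,
so the flux linkage is N₂Φ = N₂B₁A₂ = μ₀n₁N₂A₂·I₁, giving M = μ₀n₁N₂A₂.
A₂ = πr² = π(1.410×10^-2 m)² = 6.246×10^-4 m².
M = (4π×10⁻⁷)(455)(508)(6.246×10^-4) = 1.814×10^-4 H.

M ≈ 181 μH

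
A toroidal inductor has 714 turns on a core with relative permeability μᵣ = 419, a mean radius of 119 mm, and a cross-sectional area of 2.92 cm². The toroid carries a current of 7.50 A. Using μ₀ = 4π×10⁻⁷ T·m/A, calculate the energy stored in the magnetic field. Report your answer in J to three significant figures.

L = μ₀μᵣN²A/(2πR) = (4π×10⁻⁷)(419)(714)²(2.920×10^-4)/(2π×0.119) = 0.1048 H.
U = ½LI² = ½(0.1048)(7.50)² = 2.948 J.

U ≈ 2.95 J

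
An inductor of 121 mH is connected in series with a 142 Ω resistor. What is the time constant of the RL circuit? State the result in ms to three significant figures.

τ = L/R = (0.121 H)/(142 Ω) = 8.521×10^-4 s.

τ ≈ 0.852 ms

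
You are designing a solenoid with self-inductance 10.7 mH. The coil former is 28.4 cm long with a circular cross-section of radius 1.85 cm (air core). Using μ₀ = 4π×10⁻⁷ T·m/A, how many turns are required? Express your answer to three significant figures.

A = πr² = π(1.850×10^-2 m)² = 1.075×10^-3 m².
From L = μ₀N²A/ℓ, N = √(Lℓ / (μ₀A)).
N = √[(1.070×10^-2)(0.284) / ((4π×10⁻⁷)×1.075×10^-3)] = √(2.249×10^6) ≈ 1499.7.

N ≈ 1500 turns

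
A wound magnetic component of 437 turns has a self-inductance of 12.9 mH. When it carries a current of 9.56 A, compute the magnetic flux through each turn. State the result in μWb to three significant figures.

Φ_B ≈ 282 μWb

From L = NΦ_B/I, the flux per turn is Φ_B = LI/N.
Φ_B = (1.290×10^-2 H)(9.56 A)/437 = 2.822×10^-4 Wb.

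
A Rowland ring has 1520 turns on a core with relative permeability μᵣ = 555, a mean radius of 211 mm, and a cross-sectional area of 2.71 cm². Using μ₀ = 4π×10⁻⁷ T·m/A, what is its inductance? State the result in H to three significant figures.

For a thin toroid, L = μ₀μᵣN²A/(2πR).
L = (4π×10⁻⁷)(555)(1520)²(2.710×10^-4) / (2π×0.211 m) = 0.3294 H.

L ≈ 0.329 H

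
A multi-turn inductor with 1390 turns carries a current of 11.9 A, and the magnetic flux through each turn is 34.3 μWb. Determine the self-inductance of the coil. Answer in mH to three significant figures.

L ≈ 4.01 mH

Self-inductance is defined by L = NΦ_B/I (flux linkage over current).
L = (1390)(3.430×10^-5 Wb)/(11.9 A) = 4.006×10^-3 H.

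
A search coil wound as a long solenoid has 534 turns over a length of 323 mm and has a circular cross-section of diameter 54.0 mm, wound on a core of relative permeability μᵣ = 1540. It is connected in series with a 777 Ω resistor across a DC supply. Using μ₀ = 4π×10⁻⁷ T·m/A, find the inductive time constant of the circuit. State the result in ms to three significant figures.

A = π(d/2)² = π(2.700×10^-2 m)² = 2.290×10^-3 m².
L = μ₀μᵣN²A/ℓ = (4π×10⁻⁷)(1540)(534)²(2.290×10^-3)/(0.323) = 3.913 H.
τ = L/R = (3.913)/(777) = 5.036×10^-3 s.

τ ≈ 5.04 ms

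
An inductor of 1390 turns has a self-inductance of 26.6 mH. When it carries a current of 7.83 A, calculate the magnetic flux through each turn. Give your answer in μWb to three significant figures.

Φ_B ≈ 150 μWb

From L = NΦ_B/I, the flux per turn is Φ_B = LI/N.
Φ_B = (2.660×10^-2 H)(7.83 A)/1390 = 1.498×10^-4 Wb.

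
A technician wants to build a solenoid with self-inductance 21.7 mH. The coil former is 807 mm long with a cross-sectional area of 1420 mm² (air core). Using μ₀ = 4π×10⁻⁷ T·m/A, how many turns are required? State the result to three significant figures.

A = 1420 mm² = 1.420×10^-3 m².
From L = μ₀N²A/ℓ, N = √(Lℓ / (μ₀A)).
N = √[(2.170×10^-2)(0.807) / ((4π×10⁻⁷)×1.420×10^-3)] = √(9.814×10^6) ≈ 3132.7.

N ≈ 3130 turns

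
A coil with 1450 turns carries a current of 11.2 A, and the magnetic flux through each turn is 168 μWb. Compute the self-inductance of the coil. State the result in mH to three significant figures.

L ≈ 21.8 mH

Self-inductance is defined by L = NΦ_B/I (flux linkage over current).
L = (1450)(1.680×10^-4 Wb)/(11.2 A) = 2.175×10^-2 H.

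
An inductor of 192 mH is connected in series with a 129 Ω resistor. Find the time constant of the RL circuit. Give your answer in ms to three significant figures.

τ = L/R = (0.192 H)/(129 Ω) = 1.488×10^-3 s.

τ ≈ 1.49 ms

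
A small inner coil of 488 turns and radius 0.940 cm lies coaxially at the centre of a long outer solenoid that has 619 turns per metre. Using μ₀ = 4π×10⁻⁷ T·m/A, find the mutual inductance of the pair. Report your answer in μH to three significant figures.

M ≈ 105 μH

The outer solenoid produces a uniform field B₁ = μ₀n₁I₁ across the inner coil,
so the flux linkage is N₂Φ = N₂B₁A₂ = μ₀n₁N₂A₂·I₁, giving M = μ₀n₁N₂A₂.
A₂ = πr² = π(9.400×10^-3 m)² = 2.776×10^-4 m².
M = (4π×10⁻⁷)(619)(488)(2.776×10^-4) = 1.054×10^-4 H.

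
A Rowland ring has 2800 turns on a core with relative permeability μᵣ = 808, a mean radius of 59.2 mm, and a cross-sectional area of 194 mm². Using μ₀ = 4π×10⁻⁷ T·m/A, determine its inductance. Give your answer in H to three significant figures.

For a thin toroid, L = μ₀μᵣN²A/(2πR).
L = (4π×10⁻⁷)(808)(2800)²(1.940×10^-4) / (2π×5.920×10^-2 m) = 4.152 H.

L ≈ 4.15 H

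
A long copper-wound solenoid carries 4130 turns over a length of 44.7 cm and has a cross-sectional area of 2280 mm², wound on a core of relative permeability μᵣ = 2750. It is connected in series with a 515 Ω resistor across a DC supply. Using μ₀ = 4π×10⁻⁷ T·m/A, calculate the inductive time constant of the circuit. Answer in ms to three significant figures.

τ ≈ 584 ms

A = 2280 mm² = 2.280×10^-3 m².
L = μ₀μᵣN²A/ℓ = (4π×10⁻⁷)(2750)(4130)²(2.280×10^-3)/(0.447) = 300.7 H.
τ = L/R = (300.7)/(515) = 0.5838 s.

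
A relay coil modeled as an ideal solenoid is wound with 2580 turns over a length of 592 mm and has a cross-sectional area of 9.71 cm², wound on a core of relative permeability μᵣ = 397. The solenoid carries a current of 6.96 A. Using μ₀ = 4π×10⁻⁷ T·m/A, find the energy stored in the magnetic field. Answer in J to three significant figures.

A = 9.71 cm² = 9.710×10^-4 m².
L = μ₀μᵣN²A/ℓ = (4π×10⁻⁷)(397)(2580)²(9.710×10^-4)/(0.592) = 5.447 H.
U = ½LI² = ½(5.447)(6.96)² = 131.9 J.

U ≈ 132 J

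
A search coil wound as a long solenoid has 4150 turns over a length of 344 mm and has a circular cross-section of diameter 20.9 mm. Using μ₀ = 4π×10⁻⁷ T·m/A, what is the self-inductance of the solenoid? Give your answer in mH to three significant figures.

A = π(d/2)² = π(1.045×10^-2 m)² = 3.431×10^-4 m².
For a long solenoid, L = μ₀N²A/ℓ.
L = (4π×10⁻⁷)(4150)²(3.431×10^-4)/(0.344 m) = 2.158×10^-2 H.

L ≈ 21.6 mH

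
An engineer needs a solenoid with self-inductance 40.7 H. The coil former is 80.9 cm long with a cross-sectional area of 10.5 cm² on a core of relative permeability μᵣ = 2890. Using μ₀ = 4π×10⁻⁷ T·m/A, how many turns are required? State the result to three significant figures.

N ≈ 2940 turns

A = 10.5 cm² = 1.050×10^-3 m².
From L = μ₀μᵣN²A/ℓ, N = √(Lℓ / (μ₀μᵣA)).
N = √[(40.7)(0.809) / ((4π×10⁻⁷)(2890)×1.050×10^-3)] = √(8.6347×10^6) ≈ 2938.5.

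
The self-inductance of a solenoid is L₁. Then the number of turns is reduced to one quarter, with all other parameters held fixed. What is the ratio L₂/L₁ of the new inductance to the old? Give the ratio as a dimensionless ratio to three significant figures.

L₂/L₁ = 0.0625

For a solenoid, L ∝ μᵣN²A/ℓ.
L₂/L₁ = (0.25)^2 = 0.0625.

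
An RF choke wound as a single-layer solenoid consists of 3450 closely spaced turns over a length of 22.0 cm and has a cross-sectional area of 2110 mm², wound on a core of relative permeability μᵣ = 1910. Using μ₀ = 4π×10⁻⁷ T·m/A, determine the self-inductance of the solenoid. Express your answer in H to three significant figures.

L ≈ 274 H

A = 2110 mm² = 2.110×10^-3 m².
For a long solenoid, L = μ₀μᵣN²A/ℓ.
L = (4π×10⁻⁷)(1910)(3450)²(2.110×10^-3)/(0.22 m) = 274 H.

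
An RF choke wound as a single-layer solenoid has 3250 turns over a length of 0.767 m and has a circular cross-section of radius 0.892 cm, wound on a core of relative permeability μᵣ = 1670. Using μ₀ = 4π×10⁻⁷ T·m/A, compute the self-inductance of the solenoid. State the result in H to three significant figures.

L ≈ 7.22 H

A = πr² = π(8.920×10^-3 m)² = 2.500×10^-4 m².
For a long solenoid, L = μ₀μᵣN²A/ℓ.
L = (4π×10⁻⁷)(1670)(3250)²(2.500×10^-4)/(0.767 m) = 7.224 H.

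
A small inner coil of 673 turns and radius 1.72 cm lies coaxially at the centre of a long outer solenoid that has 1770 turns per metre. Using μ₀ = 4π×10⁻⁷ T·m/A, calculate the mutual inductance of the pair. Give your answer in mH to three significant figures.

The outer solenoid produces a uniform field B₁ = μ₀n₁I₁ across the inner coil,
so the flux linkage is N₂Φ = N₂B₁A₂ = μ₀n₁N₂A₂·I₁, giving M = μ₀n₁N₂A₂.
A₂ = πr² = π(1.720×10^-2 m)² = 9.294×10^-4 m².
M = (4π×10⁻⁷)(1770)(673)(9.294×10^-4) = 1.391×10^-3 H.

M ≈ 1.39 mH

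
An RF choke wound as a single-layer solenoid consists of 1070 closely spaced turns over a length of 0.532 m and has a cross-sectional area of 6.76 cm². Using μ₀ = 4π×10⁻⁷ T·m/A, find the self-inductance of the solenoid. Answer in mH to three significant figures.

A = 6.76 cm² = 6.760×10^-4 m².
For a long solenoid, L = μ₀N²A/ℓ.
L = (4π×10⁻⁷)(1070)²(6.760×10^-4)/(0.532 m) = 1.828×10^-3 H.

L ≈ 1.83 mH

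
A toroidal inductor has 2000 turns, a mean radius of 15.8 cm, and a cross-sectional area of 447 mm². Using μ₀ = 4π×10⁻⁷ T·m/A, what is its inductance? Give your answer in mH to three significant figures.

For a thin toroid, L = μ₀N²A/(2πR).
L = (4π×10⁻⁷)(2000)²(4.470×10^-4) / (2π×0.158 m) = 2.263×10^-3 H.

L ≈ 2.26 mH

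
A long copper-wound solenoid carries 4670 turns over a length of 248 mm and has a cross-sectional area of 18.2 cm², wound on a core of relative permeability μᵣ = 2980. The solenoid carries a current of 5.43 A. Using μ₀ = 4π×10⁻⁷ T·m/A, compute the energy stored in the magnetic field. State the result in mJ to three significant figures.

U ≈ 8840000 mJ

A = 18.2 cm² = 1.820×10^-3 m².
L = μ₀μᵣN²A/ℓ = (4π×10⁻⁷)(2980)(4670)²(1.820×10^-3)/(0.248) = 599.3 H.
U = ½LI² = ½(599.3)(5.43)² = 8.836×10^3 J.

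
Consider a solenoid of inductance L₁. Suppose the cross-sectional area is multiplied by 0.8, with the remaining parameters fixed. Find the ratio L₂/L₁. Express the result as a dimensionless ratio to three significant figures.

For a solenoid, L ∝ μᵣN²A/ℓ.
L₂/L₁ = (0.8) = 0.800.

L₂/L₁ = 0.800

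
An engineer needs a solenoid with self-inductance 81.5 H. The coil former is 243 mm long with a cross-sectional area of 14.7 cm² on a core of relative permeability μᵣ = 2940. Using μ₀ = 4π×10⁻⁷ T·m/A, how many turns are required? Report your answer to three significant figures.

A = 14.7 cm² = 1.470×10^-3 m².
From L = μ₀μᵣN²A/ℓ, N = √(Lℓ / (μ₀μᵣA)).
N = √[(81.5)(0.243) / ((4π×10⁻⁷)(2940)×1.470×10^-3)] = √(3.647×10^6) ≈ 1909.6.

N ≈ 1910 turns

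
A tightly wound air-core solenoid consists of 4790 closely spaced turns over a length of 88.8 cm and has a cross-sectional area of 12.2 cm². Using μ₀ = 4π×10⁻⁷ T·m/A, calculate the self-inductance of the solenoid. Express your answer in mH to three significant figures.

A = 12.2 cm² = 1.220×10^-3 m².
For a long solenoid, L = μ₀N²A/ℓ.
L = (4π×10⁻⁷)(4790)²(1.220×10^-3)/(0.888 m) = 3.961×10^-2 H.

L ≈ 39.6 mH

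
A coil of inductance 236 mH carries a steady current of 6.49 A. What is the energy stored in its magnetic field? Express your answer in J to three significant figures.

Stored magnetic energy: U = ½LI².
U = ½(0.236 H)(6.49 A)² = 4.97 J.

U ≈ 4.97 J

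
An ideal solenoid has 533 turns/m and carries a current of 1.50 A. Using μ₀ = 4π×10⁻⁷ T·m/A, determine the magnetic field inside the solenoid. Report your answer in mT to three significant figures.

Inside a long solenoid, B = μ₀nI.
B = (4π×10⁻⁷)(533 m⁻¹)(1.50 A) = 1.0047×10^-3 T.

B ≈ 1.00 mT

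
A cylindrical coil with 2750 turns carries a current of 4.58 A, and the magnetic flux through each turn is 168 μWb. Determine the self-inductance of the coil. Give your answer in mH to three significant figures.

L ≈ 101 mH

Self-inductance is defined by L = NΦ_B/I (flux linkage over current).
L = (2750)(1.680×10^-4 Wb)/(4.58 A) = 0.1009 H.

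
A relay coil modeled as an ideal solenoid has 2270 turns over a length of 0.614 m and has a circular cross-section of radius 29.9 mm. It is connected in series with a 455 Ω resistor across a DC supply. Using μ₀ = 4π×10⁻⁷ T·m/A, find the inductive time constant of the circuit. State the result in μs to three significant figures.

A = πr² = π(2.990×10^-2 m)² = 2.809×10^-3 m².
L = μ₀N²A/ℓ = (4π×10⁻⁷)(2270)²(2.809×10^-3)/(0.614) = 2.962×10^-2 H.
τ = L/R = (2.962×10^-2)/(455) = 6.510×10^-5 s.

τ ≈ 65.1 μs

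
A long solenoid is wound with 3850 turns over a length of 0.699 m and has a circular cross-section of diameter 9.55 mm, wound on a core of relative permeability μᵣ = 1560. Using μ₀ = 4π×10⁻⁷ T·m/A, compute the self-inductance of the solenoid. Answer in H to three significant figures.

L ≈ 2.98 H

A = π(d/2)² = π(4.775×10^-3 m)² = 7.163×10^-5 m².
For a long solenoid, L = μ₀μᵣN²A/ℓ.
L = (4π×10⁻⁷)(1560)(3850)²(7.163×10^-5)/(0.699 m) = 2.978 H.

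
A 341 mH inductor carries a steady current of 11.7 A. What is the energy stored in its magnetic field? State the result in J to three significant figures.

U ≈ 23.3 J

Stored magnetic energy: U = ½LI².
U = ½(0.341 H)(11.7 A)² = 23.34 J.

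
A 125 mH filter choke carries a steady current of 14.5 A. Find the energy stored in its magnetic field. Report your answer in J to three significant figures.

Stored magnetic energy: U = ½LI².
U = ½(0.125 H)(14.5 A)² = 13.14 J.

U ≈ 13.1 J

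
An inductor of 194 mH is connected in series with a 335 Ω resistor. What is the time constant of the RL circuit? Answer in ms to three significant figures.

τ = L/R = (0.194 H)/(335 Ω) = 5.791×10^-4 s.

τ ≈ 0.579 ms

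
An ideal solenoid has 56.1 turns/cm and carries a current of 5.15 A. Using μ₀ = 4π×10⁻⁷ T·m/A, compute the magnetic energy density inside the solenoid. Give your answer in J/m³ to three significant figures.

B = μ₀nI = (4π×10⁻⁷)(5.610×10^3)(5.15) = 3.631×10^-2 T.
u = B²/(2μ₀) = (3.631×10^-2)²/(2×4π×10⁻⁷) = 524.47 J/m³.

u ≈ 524 J/m³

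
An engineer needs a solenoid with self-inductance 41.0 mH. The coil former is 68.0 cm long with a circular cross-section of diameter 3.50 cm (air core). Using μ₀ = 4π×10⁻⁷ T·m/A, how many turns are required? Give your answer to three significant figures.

N ≈ 4800 turns

A = π(d/2)² = π(1.750×10^-2 m)² = 9.621×10^-4 m².
From L = μ₀N²A/ℓ, N = √(Lℓ / (μ₀A)).
N = √[(4.100×10^-2)(0.68) / ((4π×10⁻⁷)×9.621×10^-4)] = √(2.306×10^7) ≈ 4802.1.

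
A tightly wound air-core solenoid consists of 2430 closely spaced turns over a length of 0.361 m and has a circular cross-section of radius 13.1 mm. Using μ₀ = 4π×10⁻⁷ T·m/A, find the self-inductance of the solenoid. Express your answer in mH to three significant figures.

A = πr² = π(1.310×10^-2 m)² = 5.391×10^-4 m².
For a long solenoid, L = μ₀N²A/ℓ.
L = (4π×10⁻⁷)(2430)²(5.391×10^-4)/(0.361 m) = 1.108×10^-2 H.

L ≈ 11.1 mH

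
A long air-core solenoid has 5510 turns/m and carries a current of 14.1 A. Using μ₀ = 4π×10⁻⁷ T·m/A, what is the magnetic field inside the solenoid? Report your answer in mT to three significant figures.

Inside a long solenoid, B = μ₀nI.
B = (4π×10⁻⁷)(5.510×10^3 m⁻¹)(14.1 A) = 9.763×10^-2 T.

B ≈ 97.6 mT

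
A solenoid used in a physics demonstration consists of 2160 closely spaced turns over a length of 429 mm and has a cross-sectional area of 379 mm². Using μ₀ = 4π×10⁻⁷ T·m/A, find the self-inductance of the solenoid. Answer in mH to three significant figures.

L ≈ 5.18 mH

A = 379 mm² = 3.790×10^-4 m².
For a long solenoid, L = μ₀N²A/ℓ.
L = (4π×10⁻⁷)(2160)²(3.790×10^-4)/(0.429 m) = 5.180×10^-3 H.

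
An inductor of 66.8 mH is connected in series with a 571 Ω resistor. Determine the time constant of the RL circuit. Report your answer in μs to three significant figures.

τ = L/R = (6.680×10^-2 H)/(571 Ω) = 1.170×10^-4 s.

τ ≈ 117 μs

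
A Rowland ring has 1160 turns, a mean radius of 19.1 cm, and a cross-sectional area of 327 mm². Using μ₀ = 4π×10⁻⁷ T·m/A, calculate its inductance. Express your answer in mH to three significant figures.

For a thin toroid, L = μ₀N²A/(2πR).
L = (4π×10⁻⁷)(1160)²(3.270×10^-4) / (2π×0.191 m) = 4.607×10^-4 H.

L ≈ 0.461 mH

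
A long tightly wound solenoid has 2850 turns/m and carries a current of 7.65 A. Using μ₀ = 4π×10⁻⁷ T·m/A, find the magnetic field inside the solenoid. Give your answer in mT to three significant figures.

Inside a long solenoid, B = μ₀nI.
B = (4π×10⁻⁷)(2.850×10^3 m⁻¹)(7.65 A) = 2.740×10^-2 T.

B ≈ 27.4 mT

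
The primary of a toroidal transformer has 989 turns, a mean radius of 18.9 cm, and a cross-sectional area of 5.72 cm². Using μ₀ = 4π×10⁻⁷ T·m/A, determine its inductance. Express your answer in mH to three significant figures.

L ≈ 0.592 mH

For a thin toroid, L = μ₀N²A/(2πR).
L = (4π×10⁻⁷)(989)²(5.720×10^-4) / (2π×0.189 m) = 5.920×10^-4 H.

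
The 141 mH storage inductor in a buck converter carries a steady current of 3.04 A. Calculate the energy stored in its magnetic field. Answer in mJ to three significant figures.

Stored magnetic energy: U = ½LI².
U = ½(0.141 H)(3.04 A)² = 0.6515 J.

U ≈ 652 mJ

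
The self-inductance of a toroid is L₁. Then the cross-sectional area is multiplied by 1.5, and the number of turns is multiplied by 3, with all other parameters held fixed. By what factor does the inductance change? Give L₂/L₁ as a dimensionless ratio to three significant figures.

L₂/L₁ = 13.5

For a toroid, L ∝ μᵣN²A/R.
L₂/L₁ = (1.5) × (3)^2 = 13.5.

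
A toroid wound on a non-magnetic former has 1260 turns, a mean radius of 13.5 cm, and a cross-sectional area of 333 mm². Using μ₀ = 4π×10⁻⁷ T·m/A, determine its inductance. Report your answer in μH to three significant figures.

L ≈ 783 μH

For a thin toroid, L = μ₀N²A/(2πR).
L = (4π×10⁻⁷)(1260)²(3.330×10^-4) / (2π×0.135 m) = 7.832×10^-4 H.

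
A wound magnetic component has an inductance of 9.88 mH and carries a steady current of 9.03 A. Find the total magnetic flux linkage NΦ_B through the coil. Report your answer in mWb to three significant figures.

NΦ_B ≈ 89.2 mWb

From L = NΦ_B/I, the flux linkage is NΦ_B = LI.
NΦ_B = (9.880×10^-3 H)(9.03 A) = 8.922×10^-2 Wb.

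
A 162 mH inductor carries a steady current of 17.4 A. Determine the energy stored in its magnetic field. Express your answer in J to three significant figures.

U ≈ 24.5 J

Stored magnetic energy: U = ½LI².
U = ½(0.162 H)(17.4 A)² = 24.52 J.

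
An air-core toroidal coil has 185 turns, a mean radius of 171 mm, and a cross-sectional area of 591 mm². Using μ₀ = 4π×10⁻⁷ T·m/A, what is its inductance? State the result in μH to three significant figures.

L ≈ 23.7 μH

For a thin toroid, L = μ₀N²A/(2πR).
L = (4π×10⁻⁷)(185)²(5.910×10^-4) / (2π×0.171 m) = 2.366×10^-5 H.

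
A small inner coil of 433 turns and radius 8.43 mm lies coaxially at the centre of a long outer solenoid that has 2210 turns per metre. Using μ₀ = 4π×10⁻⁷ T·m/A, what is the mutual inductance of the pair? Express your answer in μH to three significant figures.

M ≈ 268 μH

The outer solenoid produces a uniform field B₁ = μ₀n₁I₁ across the inner coil,
so the flux linkage is N₂Φ = N₂B₁A₂ = μ₀n₁N₂A₂·I₁, giving M = μ₀n₁N₂A₂.
A₂ = πr² = π(8.430×10^-3 m)² = 2.233×10^-4 m².
M = (4π×10⁻⁷)(2210)(433)(2.233×10^-4) = 2.6847×10^-4 H.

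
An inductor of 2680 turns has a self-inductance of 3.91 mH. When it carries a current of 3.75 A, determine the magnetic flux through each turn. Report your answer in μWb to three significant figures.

Φ_B ≈ 5.47 μWb

From L = NΦ_B/I, the flux per turn is Φ_B = LI/N.
Φ_B = (3.910×10^-3 H)(3.75 A)/2680 = 5.471×10^-6 Wb.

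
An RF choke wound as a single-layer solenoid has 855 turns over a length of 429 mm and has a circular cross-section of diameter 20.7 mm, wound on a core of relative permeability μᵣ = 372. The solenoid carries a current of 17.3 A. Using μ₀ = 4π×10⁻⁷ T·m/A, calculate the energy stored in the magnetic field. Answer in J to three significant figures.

U ≈ 40.1 J

A = π(d/2)² = π(1.035×10^-2 m)² = 3.365×10^-4 m².
L = μ₀μᵣN²A/ℓ = (4π×10⁻⁷)(372)(855)²(3.365×10^-4)/(0.429) = 0.2681 H.
U = ½LI² = ½(0.2681)(17.3)² = 40.12 J.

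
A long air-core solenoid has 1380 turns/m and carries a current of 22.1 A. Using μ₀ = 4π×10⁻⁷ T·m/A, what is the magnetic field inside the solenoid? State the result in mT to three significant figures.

B ≈ 38.3 mT

Inside a long solenoid, B = μ₀nI.
B = (4π×10⁻⁷)(1.380×10^3 m⁻¹)(22.1 A) = 3.832×10^-2 T.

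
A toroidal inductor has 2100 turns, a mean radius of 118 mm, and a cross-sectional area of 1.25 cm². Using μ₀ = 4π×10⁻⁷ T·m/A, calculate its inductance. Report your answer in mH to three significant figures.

L ≈ 0.934 mH

For a thin toroid, L = μ₀N²A/(2πR).
L = (4π×10⁻⁷)(2100)²(1.250×10^-4) / (2π×0.118 m) = 9.343×10^-4 H.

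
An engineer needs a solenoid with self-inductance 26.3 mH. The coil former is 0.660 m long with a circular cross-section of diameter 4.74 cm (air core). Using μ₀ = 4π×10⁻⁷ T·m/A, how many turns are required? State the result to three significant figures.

A = π(d/2)² = π(2.370×10^-2 m)² = 1.7646×10^-3 m².
From L = μ₀N²A/ℓ, N = √(Lℓ / (μ₀A)).
N = √[(2.630×10^-2)(0.66) / ((4π×10⁻⁷)×1.7646×10^-3)] = √(7.828×10^6) ≈ 2797.8.

N ≈ 2800 turns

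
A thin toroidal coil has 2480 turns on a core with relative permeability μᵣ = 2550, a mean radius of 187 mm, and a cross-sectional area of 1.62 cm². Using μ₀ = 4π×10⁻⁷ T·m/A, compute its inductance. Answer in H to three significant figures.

L ≈ 2.72 H

For a thin toroid, L = μ₀μᵣN²A/(2πR).
L = (4π×10⁻⁷)(2550)(2480)²(1.620×10^-4) / (2π×0.187 m) = 2.717 H.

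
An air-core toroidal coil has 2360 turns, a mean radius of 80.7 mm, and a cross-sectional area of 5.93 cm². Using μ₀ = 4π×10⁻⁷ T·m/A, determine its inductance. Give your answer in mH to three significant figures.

For a thin toroid, L = μ₀N²A/(2πR).
L = (4π×10⁻⁷)(2360)²(5.930×10^-4) / (2π×8.070×10^-2 m) = 8.185×10^-3 H.

L ≈ 8.19 mH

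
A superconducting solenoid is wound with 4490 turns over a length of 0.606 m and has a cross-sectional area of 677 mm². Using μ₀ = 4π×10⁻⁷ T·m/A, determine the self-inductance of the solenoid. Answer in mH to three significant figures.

A = 677 mm² = 6.770×10^-4 m².
For a long solenoid, L = μ₀N²A/ℓ.
L = (4π×10⁻⁷)(4490)²(6.770×10^-4)/(0.606 m) = 2.830×10^-2 H.

L ≈ 28.3 mH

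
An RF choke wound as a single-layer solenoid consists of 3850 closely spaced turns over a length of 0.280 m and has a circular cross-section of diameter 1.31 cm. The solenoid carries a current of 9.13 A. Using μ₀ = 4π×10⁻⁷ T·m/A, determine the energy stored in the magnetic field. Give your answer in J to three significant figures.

U ≈ 0.374 J

A = π(d/2)² = π(6.550×10^-3 m)² = 1.348×10^-4 m².
L = μ₀N²A/ℓ = (4π×10⁻⁷)(3850)²(1.348×10^-4)/(0.28) = 8.966×10^-3 H.
U = ½LI² = ½(8.966×10^-3)(9.13)² = 0.3737 J.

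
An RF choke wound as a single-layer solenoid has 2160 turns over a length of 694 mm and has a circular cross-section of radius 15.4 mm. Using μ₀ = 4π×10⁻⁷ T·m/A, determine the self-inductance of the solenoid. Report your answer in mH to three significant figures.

A = πr² = π(1.540×10^-2 m)² = 7.451×10^-4 m².
For a long solenoid, L = μ₀N²A/ℓ.
L = (4π×10⁻⁷)(2160)²(7.451×10^-4)/(0.694 m) = 6.294×10^-3 H.

L ≈ 6.29 mH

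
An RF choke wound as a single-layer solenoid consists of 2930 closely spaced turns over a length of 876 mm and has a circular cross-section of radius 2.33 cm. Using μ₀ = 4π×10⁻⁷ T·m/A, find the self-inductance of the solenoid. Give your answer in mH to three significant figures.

A = πr² = π(2.330×10^-2 m)² = 1.706×10^-3 m².
For a long solenoid, L = μ₀N²A/ℓ.
L = (4π×10⁻⁷)(2930)²(1.706×10^-3)/(0.876 m) = 2.100×10^-2 H.

L ≈ 21.0 mH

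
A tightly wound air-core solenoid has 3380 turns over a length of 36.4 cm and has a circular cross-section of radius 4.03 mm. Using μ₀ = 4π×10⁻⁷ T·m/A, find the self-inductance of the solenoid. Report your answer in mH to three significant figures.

A = πr² = π(4.030×10^-3 m)² = 5.102×10^-5 m².
For a long solenoid, L = μ₀N²A/ℓ.
L = (4π×10⁻⁷)(3380)²(5.102×10^-5)/(0.364 m) = 2.012×10^-3 H.

L ≈ 2.01 mH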